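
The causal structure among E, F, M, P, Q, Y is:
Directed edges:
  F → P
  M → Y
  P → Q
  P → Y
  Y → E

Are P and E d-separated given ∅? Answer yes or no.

Bayes-Ball from P | ∅ reaches {E,F,Q,Y}.
E ∈ reach(P|∅) ⇒ P ⊥̸ E | ∅.

No — P and E are d-connected given ∅.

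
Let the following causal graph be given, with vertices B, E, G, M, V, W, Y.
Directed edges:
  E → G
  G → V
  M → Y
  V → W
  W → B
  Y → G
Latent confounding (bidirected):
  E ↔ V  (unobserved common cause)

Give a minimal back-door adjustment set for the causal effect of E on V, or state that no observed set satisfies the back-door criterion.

E→V: no observed back-door set.

desc(E)\{E}={B,G,V,W}; candidates ⊆ {M,Y}.
E↔V: latent back-door arc(s) into E.
size 0: {}; under {} E still reaches {B,V,W} ∋ V.
size 1: {M}, {Y}; under {M} E still reaches {B,V,W} ∋ V.
size 2: {M,Y}; under {M,Y} E still reaches {B,V,W} ∋ V.
E↔V cannot be blocked by any observed set — no back-door set.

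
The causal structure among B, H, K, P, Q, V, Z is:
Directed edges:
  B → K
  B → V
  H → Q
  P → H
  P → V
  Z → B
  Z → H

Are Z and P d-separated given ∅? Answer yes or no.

Bayes-Ball from Z | ∅ reaches {B,H,K,Q,V}.
P ∉ reach(Z|∅) ⇒ Z ⊥ P | ∅.

Yes — Z ⊥ P | ∅.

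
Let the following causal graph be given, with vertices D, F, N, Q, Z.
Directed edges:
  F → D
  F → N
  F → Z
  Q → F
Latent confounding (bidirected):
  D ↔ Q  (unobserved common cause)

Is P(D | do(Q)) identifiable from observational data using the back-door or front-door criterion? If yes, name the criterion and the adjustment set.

P(D|do(Q)): frontdoor, adjust for {F}.

desc(Q)\{Q}={D,F,N,Z}; candidates ⊆ {—}.
Q↔D: latent back-door arc(s) into Q.
size 0: {}; under {} Q still reaches {D} ∋ D.
Q↔D cannot be blocked by any observed set — no back-door set.
{F}: (i) intercepts every directed Q→D path; (ii) no back-door Q→{F}; (iii) {Q} blocks every back-door {F}→D. Front-door holds.
P(D|do(Q)) = Σ_{F} P(F|Q) Σ_{Q'} P(D|F,Q')P(Q').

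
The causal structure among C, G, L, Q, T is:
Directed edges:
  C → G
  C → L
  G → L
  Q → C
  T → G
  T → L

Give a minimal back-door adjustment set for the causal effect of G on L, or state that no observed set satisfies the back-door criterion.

G→L: minimal back-door set {C, T}.

desc(G)\{G}={L}; candidates ⊆ {C,Q,T}.
size 0: {}; under {} G still reaches {C,L,Q,T} ∋ L.
size 1: {C}, {Q}, {T}; under {C} G still reaches {L,T} ∋ L.
{C,T}: G⊥L given {C,T} in G with G→· removed — back-door holds.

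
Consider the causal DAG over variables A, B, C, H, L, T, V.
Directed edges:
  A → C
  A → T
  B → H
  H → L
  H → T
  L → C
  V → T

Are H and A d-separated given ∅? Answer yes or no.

Yes — H ⊥ A | ∅.

Bayes-Ball from H | ∅ reaches {B,C,L,T}.
A ∉ reach(H|∅) ⇒ H ⊥ A | ∅.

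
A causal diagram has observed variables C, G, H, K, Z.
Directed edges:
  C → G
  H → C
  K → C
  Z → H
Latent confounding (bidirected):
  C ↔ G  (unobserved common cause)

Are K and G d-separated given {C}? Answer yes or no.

No — K and G are d-connected given {C}.

Bayes-Ball from K | {C} reaches {G,H,Z}.
G ∈ reach(K|{C}) ⇒ K ⊥̸ G | {C}.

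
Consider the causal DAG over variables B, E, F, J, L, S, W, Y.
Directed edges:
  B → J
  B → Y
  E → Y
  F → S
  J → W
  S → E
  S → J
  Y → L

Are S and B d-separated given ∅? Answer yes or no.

Yes — S ⊥ B | ∅.

Bayes-Ball from S | ∅ reaches {E,F,J,L,W,Y}.
B ∉ reach(S|∅) ⇒ S ⊥ B | ∅.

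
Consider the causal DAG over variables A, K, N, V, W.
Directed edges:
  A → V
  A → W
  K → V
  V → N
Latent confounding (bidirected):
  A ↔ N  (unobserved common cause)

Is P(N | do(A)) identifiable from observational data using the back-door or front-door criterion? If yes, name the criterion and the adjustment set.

desc(A)\{A}={N,V,W}; candidates ⊆ {K}.
A↔N: latent back-door arc(s) into A.
size 0: {}; under {} A still reaches {N} ∋ N.
size 1: {K}; under {K} A still reaches {N} ∋ N.
A↔N cannot be blocked by any observed set — no back-door set.
{V}: (i) intercepts every directed A→N path; (ii) no back-door A→{V}; (iii) {A} blocks every back-door {V}→N. Front-door holds.
P(N|do(A)) = Σ_{V} P(V|A) Σ_{A'} P(N|V,A')P(A').

P(N|do(A)): frontdoor, adjust for {V}.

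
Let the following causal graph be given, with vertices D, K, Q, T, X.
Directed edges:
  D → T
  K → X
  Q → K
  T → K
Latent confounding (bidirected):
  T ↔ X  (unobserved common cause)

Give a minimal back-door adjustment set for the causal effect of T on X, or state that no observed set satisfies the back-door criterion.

T→X: no observed back-door set.

desc(T)\{T}={K,X}; candidates ⊆ {D,Q}.
T↔X: latent back-door arc(s) into T.
size 0: {}; under {} T still reaches {D,X} ∋ X.
size 1: {D}, {Q}; under {D} T still reaches {X} ∋ X.
size 2: {D,Q}; under {D,Q} T still reaches {X} ∋ X.
T↔X cannot be blocked by any observed set — no back-door set.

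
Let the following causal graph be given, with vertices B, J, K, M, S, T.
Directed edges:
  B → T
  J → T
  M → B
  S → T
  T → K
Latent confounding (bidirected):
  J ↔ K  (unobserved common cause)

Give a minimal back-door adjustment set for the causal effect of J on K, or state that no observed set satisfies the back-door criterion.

J→K: no observed back-door set.

desc(J)\{J}={K,T}; candidates ⊆ {B,M,S}.
J↔K: latent back-door arc(s) into J.
size 0: {}; under {} J still reaches {K} ∋ K.
size 1: {B}, {M}, {S}; under {B} J still reaches {K} ∋ K.
size 2: {B,M}, {B,S}, {M,S}; under {B,M} J still reaches {K} ∋ K.
J↔K cannot be blocked by any observed set — no back-door set.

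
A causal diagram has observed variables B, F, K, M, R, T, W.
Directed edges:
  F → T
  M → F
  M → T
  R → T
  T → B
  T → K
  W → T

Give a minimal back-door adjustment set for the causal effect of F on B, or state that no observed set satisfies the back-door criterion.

desc(F)\{F}={B,K,T}; candidates ⊆ {M,R,W}.
size 0: {}; under {} F still reaches {B,K,M,T} ∋ B.
{M}: F⊥B given {M} in G with F→· removed — back-door holds.

F→B: minimal back-door set {M}.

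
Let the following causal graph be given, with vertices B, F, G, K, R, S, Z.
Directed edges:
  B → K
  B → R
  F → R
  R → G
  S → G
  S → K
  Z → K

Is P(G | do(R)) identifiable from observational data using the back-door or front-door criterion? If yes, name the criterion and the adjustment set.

desc(R)\{R}={G}; candidates ⊆ {B,F,K,S,Z}.
∅: R⊥G given ∅ in G with R→· removed — back-door holds.
P(G|do(R)) = P(G|R) — no adjustment needed.

P(G|do(R)): backdoor, adjust for ∅.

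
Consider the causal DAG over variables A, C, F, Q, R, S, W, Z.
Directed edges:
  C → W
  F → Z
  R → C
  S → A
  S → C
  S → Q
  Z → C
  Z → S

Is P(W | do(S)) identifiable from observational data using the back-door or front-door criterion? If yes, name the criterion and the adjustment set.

desc(S)\{S}={A,C,Q,W}; candidates ⊆ {F,R,Z}.
size 0: {}; under {} S still reaches {C,F,W,Z} ∋ W.
{Z}: S⊥W given {Z} in G with S→· removed — back-door holds.
P(W|do(S)) = Σ_{Z} P(W|S,Z)·P(Z).

P(W|do(S)): backdoor, adjust for {Z}.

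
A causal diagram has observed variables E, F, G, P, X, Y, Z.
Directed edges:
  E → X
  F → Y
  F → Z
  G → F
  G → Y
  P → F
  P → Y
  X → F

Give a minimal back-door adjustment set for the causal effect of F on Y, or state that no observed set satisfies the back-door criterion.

F→Y: minimal back-door set {G, P}.

desc(F)\{F}={Y,Z}; candidates ⊆ {E,G,P,X}.
size 0: {}; under {} F still reaches {E,G,P,X,Y} ∋ Y.
size 1: {E}, {G}, {P} …(+1); under {E} F still reaches {G,P,X,Y} ∋ Y.
{G,P}: F⊥Y given {G,P} in G with F→· removed — back-door holds.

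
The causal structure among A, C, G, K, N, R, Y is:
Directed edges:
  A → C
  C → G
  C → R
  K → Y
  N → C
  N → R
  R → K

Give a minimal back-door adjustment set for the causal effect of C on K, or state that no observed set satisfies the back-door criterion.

C→K: minimal back-door set {N}.

desc(C)\{C}={G,K,R,Y}; candidates ⊆ {A,N}.
size 0: {}; under {} C still reaches {A,K,N,R,Y} ∋ K.
{N}: C⊥K given {N} in G with C→· removed — back-door holds.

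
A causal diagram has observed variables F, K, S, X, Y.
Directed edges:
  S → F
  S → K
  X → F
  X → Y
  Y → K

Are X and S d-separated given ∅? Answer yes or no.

Yes — X ⊥ S | ∅.

Bayes-Ball from X | ∅ reaches {F,K,Y}.
S ∉ reach(X|∅) ⇒ X ⊥ S | ∅.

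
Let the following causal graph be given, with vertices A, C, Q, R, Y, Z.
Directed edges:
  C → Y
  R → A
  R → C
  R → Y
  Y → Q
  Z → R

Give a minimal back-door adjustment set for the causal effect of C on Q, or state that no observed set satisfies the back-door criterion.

desc(C)\{C}={Q,Y}; candidates ⊆ {A,R,Z}.
size 0: {}; under {} C still reaches {A,Q,R,Y,Z} ∋ Q.
{R}: C⊥Q given {R} in G with C→· removed — back-door holds.

C→Q: minimal back-door set {R}.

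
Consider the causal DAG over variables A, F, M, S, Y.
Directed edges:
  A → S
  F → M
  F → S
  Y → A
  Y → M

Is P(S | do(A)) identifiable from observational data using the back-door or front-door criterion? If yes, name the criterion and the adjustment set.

P(S|do(A)): backdoor, adjust for ∅.

desc(A)\{A}={S}; candidates ⊆ {F,M,Y}.
∅: A⊥S given ∅ in G with A→· removed — back-door holds.
P(S|do(A)) = P(S|A) — no adjustment needed.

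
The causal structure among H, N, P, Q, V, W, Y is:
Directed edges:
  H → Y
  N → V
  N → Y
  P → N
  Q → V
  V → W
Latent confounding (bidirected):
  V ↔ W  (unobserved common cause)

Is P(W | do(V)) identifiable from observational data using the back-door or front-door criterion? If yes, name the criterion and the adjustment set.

P(W|do(V)): not identifiable (no BD/FD set).

desc(V)\{V}={W}; candidates ⊆ {H,N,P,Q,Y}.
V↔W: latent back-door arc(s) into V.
size 0: {}; under {} V still reaches {N,P,Q,W,Y} ∋ W.
size 1: {H}, {N}, {P} …(+2); under {H} V still reaches {N,P,Q,W,Y} ∋ W.
size 2: {H,N}, {H,P}, {H,Q} …(+7); under {H,N} V still reaches {Q,W} ∋ W.
V↔W cannot be blocked by any observed set — no back-door set.
No mediator lies on a directed V→…→W path.
Neither criterion identifies P(W|do(V)) in this graph.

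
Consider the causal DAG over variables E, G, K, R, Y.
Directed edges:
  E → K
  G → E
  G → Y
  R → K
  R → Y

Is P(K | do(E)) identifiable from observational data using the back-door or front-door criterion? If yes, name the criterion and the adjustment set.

P(K|do(E)): backdoor, adjust for ∅.

desc(E)\{E}={K}; candidates ⊆ {G,R,Y}.
∅: E⊥K given ∅ in G with E→· removed — back-door holds.
P(K|do(E)) = P(K|E) — no adjustment needed.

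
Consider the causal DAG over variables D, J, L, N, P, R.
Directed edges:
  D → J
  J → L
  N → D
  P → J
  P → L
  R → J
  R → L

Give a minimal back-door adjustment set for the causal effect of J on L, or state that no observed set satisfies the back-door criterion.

desc(J)\{J}={L}; candidates ⊆ {D,N,P,R}.
size 0: {}; under {} J still reaches {D,L,N,P,R} ∋ L.
size 1: {D}, {N}, {P} …(+1); under {D} J still reaches {L,P,R} ∋ L.
{P,R}: J⊥L given {P,R} in G with J→· removed — back-door holds.

J→L: minimal back-door set {P, R}.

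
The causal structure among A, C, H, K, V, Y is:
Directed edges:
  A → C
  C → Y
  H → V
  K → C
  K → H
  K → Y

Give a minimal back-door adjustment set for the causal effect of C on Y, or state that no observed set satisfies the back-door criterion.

desc(C)\{C}={Y}; candidates ⊆ {A,H,K,V}.
size 0: {}; under {} C still reaches {A,H,K,V,Y} ∋ Y.
{K}: C⊥Y given {K} in G with C→· removed — back-door holds.

C→Y: minimal back-door set {K}.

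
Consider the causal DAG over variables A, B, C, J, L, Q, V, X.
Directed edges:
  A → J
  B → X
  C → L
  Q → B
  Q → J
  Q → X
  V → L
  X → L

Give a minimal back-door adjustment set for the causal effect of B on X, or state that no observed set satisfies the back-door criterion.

B→X: minimal back-door set {Q}.

desc(B)\{B}={L,X}; candidates ⊆ {A,C,J,Q,V}.
size 0: {}; under {} B still reaches {J,L,Q,X} ∋ X.
{Q}: B⊥X given {Q} in G with B→· removed — back-door holds.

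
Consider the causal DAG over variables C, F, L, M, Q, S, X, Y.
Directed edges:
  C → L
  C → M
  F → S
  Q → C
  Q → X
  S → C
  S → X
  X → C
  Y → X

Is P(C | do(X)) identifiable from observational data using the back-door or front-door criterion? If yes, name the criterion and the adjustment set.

P(C|do(X)): backdoor, adjust for {Q, S}.

desc(X)\{X}={C,L,M}; candidates ⊆ {F,Q,S,Y}.
size 0: {}; under {} X still reaches {C,F,L,M,Q,S,Y} ∋ C.
size 1: {F}, {Q}, {S} …(+1); under {F} X still reaches {C,L,M,Q,S,Y} ∋ C.
{Q,S}: X⊥C given {Q,S} in G with X→· removed — back-door holds.
P(C|do(X)) = Σ_{Q,S} P(C|X,Q,S)·P(Q,S).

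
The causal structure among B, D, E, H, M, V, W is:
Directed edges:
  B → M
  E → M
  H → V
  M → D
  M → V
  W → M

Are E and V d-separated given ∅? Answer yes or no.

No — E and V are d-connected given ∅.

Bayes-Ball from E | ∅ reaches {D,M,V}.
V ∈ reach(E|∅) ⇒ E ⊥̸ V | ∅.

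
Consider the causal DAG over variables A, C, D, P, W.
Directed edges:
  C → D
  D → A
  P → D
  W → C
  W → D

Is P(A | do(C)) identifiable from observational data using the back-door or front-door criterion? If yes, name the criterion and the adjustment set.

P(A|do(C)): backdoor, adjust for {W}.

desc(C)\{C}={A,D}; candidates ⊆ {P,W}.
size 0: {}; under {} C still reaches {A,D,W} ∋ A.
{W}: C⊥A given {W} in G with C→· removed — back-door holds.
P(A|do(C)) = Σ_{W} P(A|C,W)·P(W).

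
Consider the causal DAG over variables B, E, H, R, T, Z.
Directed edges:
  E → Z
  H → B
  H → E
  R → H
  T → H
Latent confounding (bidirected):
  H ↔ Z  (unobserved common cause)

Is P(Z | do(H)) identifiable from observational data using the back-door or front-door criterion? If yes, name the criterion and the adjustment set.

desc(H)\{H}={B,E,Z}; candidates ⊆ {R,T}.
H↔Z: latent back-door arc(s) into H.
size 0: {}; under {} H still reaches {R,T,Z} ∋ Z.
size 1: {R}, {T}; under {R} H still reaches {T,Z} ∋ Z.
size 2: {R,T}; under {R,T} H still reaches {Z} ∋ Z.
H↔Z cannot be blocked by any observed set — no back-door set.
{E}: (i) intercepts every directed H→Z path; (ii) no back-door H→{E}; (iii) {H} blocks every back-door {E}→Z. Front-door holds.
P(Z|do(H)) = Σ_{E} P(E|H) Σ_{H'} P(Z|E,H')P(H').

P(Z|do(H)): frontdoor, adjust for {E}.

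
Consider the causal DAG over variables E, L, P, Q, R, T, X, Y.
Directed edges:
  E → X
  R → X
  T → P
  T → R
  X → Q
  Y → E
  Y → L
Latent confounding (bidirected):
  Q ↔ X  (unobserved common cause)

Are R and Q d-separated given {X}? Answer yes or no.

No — R and Q are d-connected given {X}.

Bayes-Ball from R | {X} reaches {E,L,P,Q,T,Y}.
Q ∈ reach(R|{X}) ⇒ R ⊥̸ Q | {X}.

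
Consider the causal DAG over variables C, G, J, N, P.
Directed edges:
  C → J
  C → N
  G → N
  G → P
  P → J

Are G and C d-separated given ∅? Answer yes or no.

Bayes-Ball from G | ∅ reaches {J,N,P}.
C ∉ reach(G|∅) ⇒ G ⊥ C | ∅.

Yes — G ⊥ C | ∅.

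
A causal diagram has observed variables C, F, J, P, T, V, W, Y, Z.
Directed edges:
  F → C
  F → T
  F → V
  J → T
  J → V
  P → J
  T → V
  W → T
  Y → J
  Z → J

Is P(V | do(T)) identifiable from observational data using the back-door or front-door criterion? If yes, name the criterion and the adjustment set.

desc(T)\{T}={V}; candidates ⊆ {C,F,J,P,W,Y,Z}.
size 0: {}; under {} T still reaches {C,F,J,P,V,W,Y,Z} ∋ V.
size 1: {C}, {F}, {J} …(+4); under {C} T still reaches {F,J,P,V,W,Y,Z} ∋ V.
{F,J}: T⊥V given {F,J} in G with T→· removed — back-door holds.
P(V|do(T)) = Σ_{F,J} P(V|T,F,J)·P(F,J).

P(V|do(T)): backdoor, adjust for {F, J}.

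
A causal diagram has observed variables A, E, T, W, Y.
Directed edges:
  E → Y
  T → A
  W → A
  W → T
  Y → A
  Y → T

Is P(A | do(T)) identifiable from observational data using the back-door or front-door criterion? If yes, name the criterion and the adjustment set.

P(A|do(T)): backdoor, adjust for {W, Y}.

desc(T)\{T}={A}; candidates ⊆ {E,W,Y}.
size 0: {}; under {} T still reaches {A,E,W,Y} ∋ A.
size 1: {E}, {W}, {Y}; under {E} T still reaches {A,W,Y} ∋ A.
{W,Y}: T⊥A given {W,Y} in G with T→· removed — back-door holds.
P(A|do(T)) = Σ_{W,Y} P(A|T,W,Y)·P(W,Y).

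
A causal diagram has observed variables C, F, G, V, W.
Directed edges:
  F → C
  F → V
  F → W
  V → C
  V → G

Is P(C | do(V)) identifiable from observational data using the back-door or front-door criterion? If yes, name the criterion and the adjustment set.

P(C|do(V)): backdoor, adjust for {F}.

desc(V)\{V}={C,G}; candidates ⊆ {F,W}.
size 0: {}; under {} V still reaches {C,F,W} ∋ C.
{F}: V⊥C given {F} in G with V→· removed — back-door holds.
P(C|do(V)) = Σ_{F} P(C|V,F)·P(F).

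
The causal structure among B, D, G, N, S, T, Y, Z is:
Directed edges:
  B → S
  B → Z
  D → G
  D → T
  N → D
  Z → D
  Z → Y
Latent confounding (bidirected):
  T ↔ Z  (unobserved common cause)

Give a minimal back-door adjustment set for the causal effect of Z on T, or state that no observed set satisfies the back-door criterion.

Z→T: no observed back-door set.

desc(Z)\{Z}={D,G,T,Y}; candidates ⊆ {B,N,S}.
Z↔T: latent back-door arc(s) into Z.
size 0: {}; under {} Z still reaches {B,S,T} ∋ T.
size 1: {B}, {N}, {S}; under {B} Z still reaches {T} ∋ T.
size 2: {B,N}, {B,S}, {N,S}; under {B,N} Z still reaches {T} ∋ T.
Z↔T cannot be blocked by any observed set — no back-door set.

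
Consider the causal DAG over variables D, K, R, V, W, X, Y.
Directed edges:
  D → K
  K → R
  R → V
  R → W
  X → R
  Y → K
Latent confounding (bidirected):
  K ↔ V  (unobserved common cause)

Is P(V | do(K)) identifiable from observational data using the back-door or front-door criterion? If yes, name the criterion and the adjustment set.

P(V|do(K)): frontdoor, adjust for {R}.

desc(K)\{K}={R,V,W}; candidates ⊆ {D,X,Y}.
K↔V: latent back-door arc(s) into K.
size 0: {}; under {} K still reaches {D,V,Y} ∋ V.
size 1: {D}, {X}, {Y}; under {D} K still reaches {V,Y} ∋ V.
size 2: {D,X}, {D,Y}, {X,Y}; under {D,X} K still reaches {V,Y} ∋ V.
K↔V cannot be blocked by any observed set — no back-door set.
{R}: (i) intercepts every directed K→V path; (ii) no back-door K→{R}; (iii) {K} blocks every back-door {R}→V. Front-door holds.
P(V|do(K)) = Σ_{R} P(R|K) Σ_{K'} P(V|R,K')P(K').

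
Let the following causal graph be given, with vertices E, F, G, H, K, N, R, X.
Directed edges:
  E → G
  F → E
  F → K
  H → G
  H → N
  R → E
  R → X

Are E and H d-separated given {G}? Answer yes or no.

Bayes-Ball from E | {G} reaches {F,H,K,N,R,X}.
H ∈ reach(E|{G}) ⇒ E ⊥̸ H | {G}.

No — E and H are d-connected given {G}.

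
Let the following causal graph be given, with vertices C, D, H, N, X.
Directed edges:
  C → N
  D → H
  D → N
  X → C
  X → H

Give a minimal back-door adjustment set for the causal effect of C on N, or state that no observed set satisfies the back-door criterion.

desc(C)\{C}={N}; candidates ⊆ {D,H,X}.
∅: C⊥N given ∅ in G with C→· removed — back-door holds.

C→N: minimal back-door set ∅.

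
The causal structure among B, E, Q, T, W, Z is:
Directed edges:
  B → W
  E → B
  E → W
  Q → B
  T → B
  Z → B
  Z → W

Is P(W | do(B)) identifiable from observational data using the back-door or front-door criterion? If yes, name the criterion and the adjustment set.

desc(B)\{B}={W}; candidates ⊆ {E,Q,T,Z}.
size 0: {}; under {} B still reaches {E,Q,T,W,Z} ∋ W.
size 1: {E}, {Q}, {T} …(+1); under {E} B still reaches {Q,T,W,Z} ∋ W.
{E,Z}: B⊥W given {E,Z} in G with B→· removed — back-door holds.
P(W|do(B)) = Σ_{E,Z} P(W|B,E,Z)·P(E,Z).

P(W|do(B)): backdoor, adjust for {E, Z}.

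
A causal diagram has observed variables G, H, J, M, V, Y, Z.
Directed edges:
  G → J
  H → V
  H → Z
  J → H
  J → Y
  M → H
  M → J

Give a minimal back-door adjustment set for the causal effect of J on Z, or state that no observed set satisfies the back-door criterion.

desc(J)\{J}={H,V,Y,Z}; candidates ⊆ {G,M}.
size 0: {}; under {} J still reaches {G,H,M,V,Z} ∋ Z.
{M}: J⊥Z given {M} in G with J→· removed — back-door holds.

J→Z: minimal back-door set {M}.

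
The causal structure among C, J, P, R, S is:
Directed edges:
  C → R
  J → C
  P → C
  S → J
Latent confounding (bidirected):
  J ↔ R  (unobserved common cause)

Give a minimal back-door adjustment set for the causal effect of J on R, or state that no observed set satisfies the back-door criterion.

J→R: no observed back-door set.

desc(J)\{J}={C,R}; candidates ⊆ {P,S}.
J↔R: latent back-door arc(s) into J.
size 0: {}; under {} J still reaches {R,S} ∋ R.
size 1: {P}, {S}; under {P} J still reaches {R,S} ∋ R.
size 2: {P,S}; under {P,S} J still reaches {R} ∋ R.
J↔R cannot be blocked by any observed set — no back-door set.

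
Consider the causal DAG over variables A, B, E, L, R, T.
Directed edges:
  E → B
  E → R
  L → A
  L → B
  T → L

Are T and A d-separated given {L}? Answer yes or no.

Yes — T ⊥ A | {L}.

Bayes-Ball from T | {L} reaches ∅.
A ∉ reach(T|{L}) ⇒ T ⊥ A | {L}.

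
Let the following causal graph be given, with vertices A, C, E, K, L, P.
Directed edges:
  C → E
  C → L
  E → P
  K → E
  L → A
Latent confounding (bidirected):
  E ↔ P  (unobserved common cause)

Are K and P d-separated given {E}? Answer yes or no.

Bayes-Ball from K | {E} reaches {A,C,L,P}.
P ∈ reach(K|{E}) ⇒ K ⊥̸ P | {E}.

No — K and P are d-connected given {E}.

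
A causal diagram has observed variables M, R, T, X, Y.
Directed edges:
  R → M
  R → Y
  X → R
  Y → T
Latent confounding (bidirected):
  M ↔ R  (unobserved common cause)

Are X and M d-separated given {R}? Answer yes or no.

No — X and M are d-connected given {R}.

Bayes-Ball from X | {R} reaches {M}.
M ∈ reach(X|{R}) ⇒ X ⊥̸ M | {R}.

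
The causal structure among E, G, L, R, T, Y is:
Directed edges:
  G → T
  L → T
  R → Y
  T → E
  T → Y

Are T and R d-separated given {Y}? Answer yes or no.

No — T and R are d-connected given {Y}.

Bayes-Ball from T | {Y} reaches {E,G,L,R}.
R ∈ reach(T|{Y}) ⇒ T ⊥̸ R | {Y}.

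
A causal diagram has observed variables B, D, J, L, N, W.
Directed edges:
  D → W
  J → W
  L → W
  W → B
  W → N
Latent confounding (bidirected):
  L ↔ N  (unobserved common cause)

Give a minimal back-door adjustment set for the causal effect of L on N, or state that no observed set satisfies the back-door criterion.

desc(L)\{L}={B,N,W}; candidates ⊆ {D,J}.
L↔N: latent back-door arc(s) into L.
size 0: {}; under {} L still reaches {N} ∋ N.
size 1: {D}, {J}; under {D} L still reaches {N} ∋ N.
size 2: {D,J}; under {D,J} L still reaches {N} ∋ N.
L↔N cannot be blocked by any observed set — no back-door set.

L→N: no observed back-door set.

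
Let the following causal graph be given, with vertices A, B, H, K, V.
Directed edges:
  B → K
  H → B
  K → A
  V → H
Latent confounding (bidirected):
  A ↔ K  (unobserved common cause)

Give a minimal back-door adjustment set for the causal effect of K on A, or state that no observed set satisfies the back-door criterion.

K→A: no observed back-door set.

desc(K)\{K}={A}; candidates ⊆ {B,H,V}.
K↔A: latent back-door arc(s) into K.
size 0: {}; under {} K still reaches {A,B,H,V} ∋ A.
size 1: {B}, {H}, {V}; under {B} K still reaches {A} ∋ A.
size 2: {B,H}, {B,V}, {H,V}; under {B,H} K still reaches {A} ∋ A.
K↔A cannot be blocked by any observed set — no back-door set.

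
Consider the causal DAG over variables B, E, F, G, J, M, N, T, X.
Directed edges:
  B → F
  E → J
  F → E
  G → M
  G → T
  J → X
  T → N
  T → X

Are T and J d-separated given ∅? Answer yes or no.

Bayes-Ball from T | ∅ reaches {G,M,N,X}.
J ∉ reach(T|∅) ⇒ T ⊥ J | ∅.

Yes — T ⊥ J | ∅.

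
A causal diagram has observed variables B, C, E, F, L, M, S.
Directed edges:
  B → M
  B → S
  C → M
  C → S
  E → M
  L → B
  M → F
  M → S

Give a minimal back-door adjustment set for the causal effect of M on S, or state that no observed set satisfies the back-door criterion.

M→S: minimal back-door set {B, C}.

desc(M)\{M}={F,S}; candidates ⊆ {B,C,E,L}.
size 0: {}; under {} M still reaches {B,C,E,L,S} ∋ S.
size 1: {B}, {C}, {E} …(+1); under {B} M still reaches {C,E,S} ∋ S.
{B,C}: M⊥S given {B,C} in G with M→· removed — back-door holds.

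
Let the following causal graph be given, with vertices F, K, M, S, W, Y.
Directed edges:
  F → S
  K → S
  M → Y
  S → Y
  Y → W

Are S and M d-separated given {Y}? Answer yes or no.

No — S and M are d-connected given {Y}.

Bayes-Ball from S | {Y} reaches {F,K,M}.
M ∈ reach(S|{Y}) ⇒ S ⊥̸ M | {Y}.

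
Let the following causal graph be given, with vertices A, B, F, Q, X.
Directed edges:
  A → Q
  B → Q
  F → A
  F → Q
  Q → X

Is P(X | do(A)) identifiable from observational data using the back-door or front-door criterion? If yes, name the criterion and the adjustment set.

desc(A)\{A}={Q,X}; candidates ⊆ {B,F}.
size 0: {}; under {} A still reaches {F,Q,X} ∋ X.
{F}: A⊥X given {F} in G with A→· removed — back-door holds.
P(X|do(A)) = Σ_{F} P(X|A,F)·P(F).

P(X|do(A)): backdoor, adjust for {F}.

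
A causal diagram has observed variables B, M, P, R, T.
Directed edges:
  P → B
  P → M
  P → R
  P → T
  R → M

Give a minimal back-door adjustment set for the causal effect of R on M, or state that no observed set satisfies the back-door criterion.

R→M: minimal back-door set {P}.

desc(R)\{R}={M}; candidates ⊆ {B,P,T}.
size 0: {}; under {} R still reaches {B,M,P,T} ∋ M.
{P}: R⊥M given {P} in G with R→· removed — back-door holds.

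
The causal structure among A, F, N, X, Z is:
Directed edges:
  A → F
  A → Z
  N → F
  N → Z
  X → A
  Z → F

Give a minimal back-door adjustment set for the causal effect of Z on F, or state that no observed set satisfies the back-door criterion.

Z→F: minimal back-door set {A, N}.

desc(Z)\{Z}={F}; candidates ⊆ {A,N,X}.
size 0: {}; under {} Z still reaches {A,F,N,X} ∋ F.
size 1: {A}, {N}, {X}; under {A} Z still reaches {F,N} ∋ F.
{A,N}: Z⊥F given {A,N} in G with Z→· removed — back-door holds.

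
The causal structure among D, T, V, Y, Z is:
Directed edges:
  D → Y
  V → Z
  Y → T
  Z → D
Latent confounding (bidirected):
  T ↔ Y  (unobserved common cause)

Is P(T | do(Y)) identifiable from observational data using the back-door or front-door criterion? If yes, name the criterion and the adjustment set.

P(T|do(Y)): not identifiable (no BD/FD set).

desc(Y)\{Y}={T}; candidates ⊆ {D,V,Z}.
Y↔T: latent back-door arc(s) into Y.
size 0: {}; under {} Y still reaches {D,T,V,Z} ∋ T.
size 1: {D}, {V}, {Z}; under {D} Y still reaches {T} ∋ T.
size 2: {D,V}, {D,Z}, {V,Z}; under {D,V} Y still reaches {T} ∋ T.
Y↔T cannot be blocked by any observed set — no back-door set.
No mediator lies on a directed Y→…→T path.
Neither criterion identifies P(T|do(Y)) in this graph.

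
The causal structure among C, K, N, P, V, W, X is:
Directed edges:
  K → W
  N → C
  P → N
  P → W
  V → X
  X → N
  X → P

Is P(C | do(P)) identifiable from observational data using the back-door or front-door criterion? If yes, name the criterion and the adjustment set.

P(C|do(P)): backdoor, adjust for {X}.

desc(P)\{P}={C,N,W}; candidates ⊆ {K,V,X}.
size 0: {}; under {} P still reaches {C,N,V,X} ∋ C.
{X}: P⊥C given {X} in G with P→· removed — back-door holds.
P(C|do(P)) = Σ_{X} P(C|P,X)·P(X).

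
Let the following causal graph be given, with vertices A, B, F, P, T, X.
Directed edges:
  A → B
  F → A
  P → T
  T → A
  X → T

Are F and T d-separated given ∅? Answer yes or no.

Yes — F ⊥ T | ∅.

Bayes-Ball from F | ∅ reaches {A,B}.
T ∉ reach(F|∅) ⇒ F ⊥ T | ∅.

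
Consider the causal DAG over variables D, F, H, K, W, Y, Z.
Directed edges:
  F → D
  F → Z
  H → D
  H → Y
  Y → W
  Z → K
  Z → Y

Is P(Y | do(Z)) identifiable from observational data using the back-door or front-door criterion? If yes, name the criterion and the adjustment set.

P(Y|do(Z)): backdoor, adjust for ∅.

desc(Z)\{Z}={K,W,Y}; candidates ⊆ {D,F,H}.
∅: Z⊥Y given ∅ in G with Z→· removed — back-door holds.
P(Y|do(Z)) = P(Y|Z) — no adjustment needed.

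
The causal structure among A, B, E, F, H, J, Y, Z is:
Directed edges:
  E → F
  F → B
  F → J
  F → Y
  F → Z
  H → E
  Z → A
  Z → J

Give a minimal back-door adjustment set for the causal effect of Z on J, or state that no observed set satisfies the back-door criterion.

desc(Z)\{Z}={A,J}; candidates ⊆ {B,E,F,H,Y}.
size 0: {}; under {} Z still reaches {B,E,F,H,J,Y} ∋ J.
{F}: Z⊥J given {F} in G with Z→· removed — back-door holds.

Z→J: minimal back-door set {F}.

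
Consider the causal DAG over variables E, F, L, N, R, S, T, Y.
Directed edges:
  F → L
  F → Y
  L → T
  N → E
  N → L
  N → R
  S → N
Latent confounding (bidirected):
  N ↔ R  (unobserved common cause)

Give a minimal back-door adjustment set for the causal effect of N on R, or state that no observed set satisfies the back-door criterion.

desc(N)\{N}={E,L,R,T}; candidates ⊆ {F,S,Y}.
N↔R: latent back-door arc(s) into N.
size 0: {}; under {} N still reaches {R,S} ∋ R.
size 1: {F}, {S}, {Y}; under {F} N still reaches {R,S} ∋ R.
size 2: {F,S}, {F,Y}, {S,Y}; under {F,S} N still reaches {R} ∋ R.
N↔R cannot be blocked by any observed set — no back-door set.

N→R: no observed back-door set.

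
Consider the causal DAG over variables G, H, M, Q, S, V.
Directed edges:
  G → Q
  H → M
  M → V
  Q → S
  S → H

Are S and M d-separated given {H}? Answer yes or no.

Yes — S ⊥ M | {H}.

Bayes-Ball from S | {H} reaches {G,Q}.
M ∉ reach(S|{H}) ⇒ S ⊥ M | {H}.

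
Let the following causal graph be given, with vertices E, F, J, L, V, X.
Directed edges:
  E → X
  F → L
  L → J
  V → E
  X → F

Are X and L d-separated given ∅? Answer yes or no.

Bayes-Ball from X | ∅ reaches {E,F,J,L,V}.
L ∈ reach(X|∅) ⇒ X ⊥̸ L | ∅.

No — X and L are d-connected given ∅.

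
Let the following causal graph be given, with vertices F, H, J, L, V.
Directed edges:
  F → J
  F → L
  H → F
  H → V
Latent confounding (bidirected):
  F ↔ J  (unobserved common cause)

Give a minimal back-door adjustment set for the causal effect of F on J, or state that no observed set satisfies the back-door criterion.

F→J: no observed back-door set.

desc(F)\{F}={J,L}; candidates ⊆ {H,V}.
F↔J: latent back-door arc(s) into F.
size 0: {}; under {} F still reaches {H,J,V} ∋ J.
size 1: {H}, {V}; under {H} F still reaches {J} ∋ J.
size 2: {H,V}; under {H,V} F still reaches {J} ∋ J.
F↔J cannot be blocked by any observed set — no back-door set.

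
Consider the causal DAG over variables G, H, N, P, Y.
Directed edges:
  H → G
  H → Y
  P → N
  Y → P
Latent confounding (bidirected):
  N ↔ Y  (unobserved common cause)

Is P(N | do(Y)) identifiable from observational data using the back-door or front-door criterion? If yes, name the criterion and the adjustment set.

desc(Y)\{Y}={N,P}; candidates ⊆ {G,H}.
Y↔N: latent back-door arc(s) into Y.
size 0: {}; under {} Y still reaches {G,H,N} ∋ N.
size 1: {G}, {H}; under {G} Y still reaches {H,N} ∋ N.
size 2: {G,H}; under {G,H} Y still reaches {N} ∋ N.
Y↔N cannot be blocked by any observed set — no back-door set.
{P}: (i) intercepts every directed Y→N path; (ii) no back-door Y→{P}; (iii) {Y} blocks every back-door {P}→N. Front-door holds.
P(N|do(Y)) = Σ_{P} P(P|Y) Σ_{Y'} P(N|P,Y')P(Y').

P(N|do(Y)): frontdoor, adjust for {P}.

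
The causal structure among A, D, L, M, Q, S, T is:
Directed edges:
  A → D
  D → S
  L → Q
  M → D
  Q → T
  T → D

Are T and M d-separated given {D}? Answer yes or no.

Bayes-Ball from T | {D} reaches {A,L,M,Q}.
M ∈ reach(T|{D}) ⇒ T ⊥̸ M | {D}.

No — T and M are d-connected given {D}.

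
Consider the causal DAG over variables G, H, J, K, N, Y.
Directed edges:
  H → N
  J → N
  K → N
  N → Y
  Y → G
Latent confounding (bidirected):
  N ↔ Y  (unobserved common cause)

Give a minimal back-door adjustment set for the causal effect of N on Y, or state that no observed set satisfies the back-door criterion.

N→Y: no observed back-door set.

desc(N)\{N}={G,Y}; candidates ⊆ {H,J,K}.
N↔Y: latent back-door arc(s) into N.
size 0: {}; under {} N still reaches {G,H,J,K,Y} ∋ Y.
size 1: {H}, {J}, {K}; under {H} N still reaches {G,J,K,Y} ∋ Y.
size 2: {H,J}, {H,K}, {J,K}; under {H,J} N still reaches {G,K,Y} ∋ Y.
N↔Y cannot be blocked by any observed set — no back-door set.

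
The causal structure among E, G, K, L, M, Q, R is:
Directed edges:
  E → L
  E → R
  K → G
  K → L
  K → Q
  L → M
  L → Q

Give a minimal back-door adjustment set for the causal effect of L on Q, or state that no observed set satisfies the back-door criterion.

desc(L)\{L}={M,Q}; candidates ⊆ {E,G,K,R}.
size 0: {}; under {} L still reaches {E,G,K,Q,R} ∋ Q.
{K}: L⊥Q given {K} in G with L→· removed — back-door holds.

L→Q: minimal back-door set {K}.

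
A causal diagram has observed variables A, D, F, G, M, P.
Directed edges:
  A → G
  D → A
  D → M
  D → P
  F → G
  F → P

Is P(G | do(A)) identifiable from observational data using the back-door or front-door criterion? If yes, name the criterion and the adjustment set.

P(G|do(A)): backdoor, adjust for ∅.

desc(A)\{A}={G}; candidates ⊆ {D,F,M,P}.
∅: A⊥G given ∅ in G with A→· removed — back-door holds.
P(G|do(A)) = P(G|A) — no adjustment needed.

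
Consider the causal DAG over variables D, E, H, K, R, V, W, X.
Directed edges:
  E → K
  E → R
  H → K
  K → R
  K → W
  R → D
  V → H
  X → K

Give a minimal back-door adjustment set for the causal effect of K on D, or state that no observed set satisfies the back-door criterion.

desc(K)\{K}={D,R,W}; candidates ⊆ {E,H,V,X}.
size 0: {}; under {} K still reaches {D,E,H,R,V,X} ∋ D.
{E}: K⊥D given {E} in G with K→· removed — back-door holds.

K→D: minimal back-door set {E}.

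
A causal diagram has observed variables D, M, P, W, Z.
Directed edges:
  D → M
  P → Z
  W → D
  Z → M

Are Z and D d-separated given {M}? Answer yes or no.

No — Z and D are d-connected given {M}.

Bayes-Ball from Z | {M} reaches {D,P,W}.
D ∈ reach(Z|{M}) ⇒ Z ⊥̸ D | {M}.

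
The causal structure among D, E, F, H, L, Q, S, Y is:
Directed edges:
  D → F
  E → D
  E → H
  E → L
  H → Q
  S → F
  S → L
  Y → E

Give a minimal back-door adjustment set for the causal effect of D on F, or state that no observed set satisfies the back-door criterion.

desc(D)\{D}={F}; candidates ⊆ {E,H,L,Q,S,Y}.
∅: D⊥F given ∅ in G with D→· removed — back-door holds.

D→F: minimal back-door set ∅.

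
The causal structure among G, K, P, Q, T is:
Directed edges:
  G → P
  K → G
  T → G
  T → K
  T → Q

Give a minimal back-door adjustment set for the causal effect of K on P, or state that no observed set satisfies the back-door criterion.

K→P: minimal back-door set {T}.

desc(K)\{K}={G,P}; candidates ⊆ {Q,T}.
size 0: {}; under {} K still reaches {G,P,Q,T} ∋ P.
{T}: K⊥P given {T} in G with K→· removed — back-door holds.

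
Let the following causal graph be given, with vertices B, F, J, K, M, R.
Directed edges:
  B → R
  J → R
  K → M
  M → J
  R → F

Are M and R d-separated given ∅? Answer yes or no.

No — M and R are d-connected given ∅.

Bayes-Ball from M | ∅ reaches {F,J,K,R}.
R ∈ reach(M|∅) ⇒ M ⊥̸ R | ∅.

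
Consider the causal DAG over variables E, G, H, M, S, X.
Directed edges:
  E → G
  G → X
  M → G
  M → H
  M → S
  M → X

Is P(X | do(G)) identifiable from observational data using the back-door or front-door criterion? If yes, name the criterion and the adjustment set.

P(X|do(G)): backdoor, adjust for {M}.

desc(G)\{G}={X}; candidates ⊆ {E,H,M,S}.
size 0: {}; under {} G still reaches {E,H,M,S,X} ∋ X.
{M}: G⊥X given {M} in G with G→· removed — back-door holds.
P(X|do(G)) = Σ_{M} P(X|G,M)·P(M).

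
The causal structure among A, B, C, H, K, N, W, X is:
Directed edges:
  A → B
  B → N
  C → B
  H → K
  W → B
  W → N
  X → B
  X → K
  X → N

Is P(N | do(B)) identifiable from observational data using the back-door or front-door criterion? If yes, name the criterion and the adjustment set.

desc(B)\{B}={N}; candidates ⊆ {A,C,H,K,W,X}.
size 0: {}; under {} B still reaches {A,C,K,N,W,X} ∋ N.
size 1: {A}, {C}, {H} …(+3); under {A} B still reaches {C,K,N,W,X} ∋ N.
{W,X}: B⊥N given {W,X} in G with B→· removed — back-door holds.
P(N|do(B)) = Σ_{W,X} P(N|B,W,X)·P(W,X).

P(N|do(B)): backdoor, adjust for {W, X}.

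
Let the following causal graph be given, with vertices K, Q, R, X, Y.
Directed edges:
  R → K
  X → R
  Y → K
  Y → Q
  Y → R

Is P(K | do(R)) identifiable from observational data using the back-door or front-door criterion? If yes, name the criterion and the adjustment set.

P(K|do(R)): backdoor, adjust for {Y}.

desc(R)\{R}={K}; candidates ⊆ {Q,X,Y}.
size 0: {}; under {} R still reaches {K,Q,X,Y} ∋ K.
{Y}: R⊥K given {Y} in G with R→· removed — back-door holds.
P(K|do(R)) = Σ_{Y} P(K|R,Y)·P(Y).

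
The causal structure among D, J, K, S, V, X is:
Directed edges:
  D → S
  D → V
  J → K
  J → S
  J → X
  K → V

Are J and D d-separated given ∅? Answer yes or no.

Bayes-Ball from J | ∅ reaches {K,S,V,X}.
D ∉ reach(J|∅) ⇒ J ⊥ D | ∅.

Yes — J ⊥ D | ∅.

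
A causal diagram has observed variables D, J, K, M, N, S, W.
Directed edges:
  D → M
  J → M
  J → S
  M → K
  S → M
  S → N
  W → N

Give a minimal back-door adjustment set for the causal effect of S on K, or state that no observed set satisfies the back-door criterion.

S→K: minimal back-door set {J}.

desc(S)\{S}={K,M,N}; candidates ⊆ {D,J,W}.
size 0: {}; under {} S still reaches {J,K,M} ∋ K.
{J}: S⊥K given {J} in G with S→· removed — back-door holds.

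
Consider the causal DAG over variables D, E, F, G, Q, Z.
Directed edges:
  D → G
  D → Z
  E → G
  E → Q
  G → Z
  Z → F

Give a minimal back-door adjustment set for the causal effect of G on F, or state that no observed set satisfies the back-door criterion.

desc(G)\{G}={F,Z}; candidates ⊆ {D,E,Q}.
size 0: {}; under {} G still reaches {D,E,F,Q,Z} ∋ F.
{D}: G⊥F given {D} in G with G→· removed — back-door holds.

G→F: minimal back-door set {D}.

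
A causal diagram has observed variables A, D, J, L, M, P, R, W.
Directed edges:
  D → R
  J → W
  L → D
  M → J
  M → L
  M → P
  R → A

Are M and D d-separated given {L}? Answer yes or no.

Bayes-Ball from M | {L} reaches {J,P,W}.
D ∉ reach(M|{L}) ⇒ M ⊥ D | {L}.

Yes — M ⊥ D | {L}.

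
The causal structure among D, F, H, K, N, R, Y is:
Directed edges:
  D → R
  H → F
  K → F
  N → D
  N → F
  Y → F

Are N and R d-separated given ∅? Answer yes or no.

No — N and R are d-connected given ∅.

Bayes-Ball from N | ∅ reaches {D,F,R}.
R ∈ reach(N|∅) ⇒ N ⊥̸ R | ∅.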